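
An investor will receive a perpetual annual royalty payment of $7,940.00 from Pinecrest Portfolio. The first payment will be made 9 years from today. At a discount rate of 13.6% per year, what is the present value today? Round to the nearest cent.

Value at end of year 8: C / r = $7,940.00 / 0.136 = $58,382.3529
Discount to today: PV = $58,382.3529 / (1 + 0.136)^8 = $58,382.3529 / 2.773490 = $21,050.14

$21050.14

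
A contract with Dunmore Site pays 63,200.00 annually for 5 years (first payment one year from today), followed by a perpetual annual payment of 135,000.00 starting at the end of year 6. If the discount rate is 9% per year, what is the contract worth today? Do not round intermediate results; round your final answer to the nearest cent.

PV of 5-year annuity: 63,200.00 × [1 − (1+0.09)^−5] / 0.09 = 245825.95984
Perpetuity value at year 5: 135,000.00 / 0.09 = 1500000.00000
PV of perpetuity: 1500000.00000 / (1+0.09)^5 = 974897.07945
Total PV = 245825.95984 + 974897.07945 = 1220723.03929

1220723.04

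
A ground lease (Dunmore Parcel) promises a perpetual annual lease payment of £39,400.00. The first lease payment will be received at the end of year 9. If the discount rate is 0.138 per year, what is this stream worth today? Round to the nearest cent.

Value at end of year 8: C / r = £39,400.00 / 0.138 = £285,507.2464
Discount to today: PV = £285,507.2464 / (1 + 0.138)^8 = £285,507.2464 / 2.812795 = £101,503.04

£101503.04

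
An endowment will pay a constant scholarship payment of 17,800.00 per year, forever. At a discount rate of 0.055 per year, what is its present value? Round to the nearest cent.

Level perpetuity: PV = C / r = 17,800.00 / 0.055 = 323,636.36

323636.36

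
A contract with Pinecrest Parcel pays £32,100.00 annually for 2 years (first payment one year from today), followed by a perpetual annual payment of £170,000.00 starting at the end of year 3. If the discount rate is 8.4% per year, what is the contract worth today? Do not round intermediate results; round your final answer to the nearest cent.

£1779239.39

PV of 2-year annuity: £32,100.00 × [1 − (1+0.084)^−2] / 0.084 = 56930.39310
Perpetuity value at year 2: £170,000.00 / 0.084 = 2023809.52381
PV of perpetuity: 2023809.52381 / (1+0.084)^2 = 1722308.99958
Total PV = 56930.39310 + 1722308.99958 = 1779239.39268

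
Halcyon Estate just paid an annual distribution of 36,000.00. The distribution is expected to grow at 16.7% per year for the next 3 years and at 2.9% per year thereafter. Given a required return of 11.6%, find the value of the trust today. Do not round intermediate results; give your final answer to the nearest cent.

D_1 = 42012.00000
D_2 = 49028.00400
D_3 = 57215.68067
Terminal value at year 3: TV = D_3×(1+g_2)/(r−g_2) = 58874.93541/0.087 = 676723.39549
P_0 = D_1/(1+r)^1 + D_2/(1+r)^2 + D_3/(1+r)^3 + TV/(1+r)^3
    = 37645.16129 + 39365.50468 + 41164.46592 + 486876.26931 = 605051.40120

605051.40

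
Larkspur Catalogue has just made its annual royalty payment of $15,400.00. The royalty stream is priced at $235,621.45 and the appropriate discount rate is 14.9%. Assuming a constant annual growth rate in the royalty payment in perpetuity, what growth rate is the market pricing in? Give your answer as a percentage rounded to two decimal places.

7.85%

P = D₀(1+g)/(r−g) ⇒ P(r−g) = D₀(1+g) ⇒ g(P+D₀) = P·r − D₀
g = (P·r − D₀)/(P + D₀) = ($235,621.45×0.149 − $15,400.00) / ($235,621.45 + $15,400.00) = 0.078510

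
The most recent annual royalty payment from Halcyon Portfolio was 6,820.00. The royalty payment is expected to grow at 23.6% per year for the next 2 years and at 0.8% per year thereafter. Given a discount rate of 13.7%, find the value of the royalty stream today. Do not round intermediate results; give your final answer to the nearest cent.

78448.62

D_1 = 8429.52000
D_2 = 10418.88672
Terminal value at year 2: TV = D_2×(1+g_2)/(r−g_2) = 10502.23781/0.129 = 81412.69623
P_0 = D_1/(1+r)^1 + D_2/(1+r)^2 + TV/(1+r)^2
    = 7413.82586 + 8059.35687 + 62975.43972 = 78448.62245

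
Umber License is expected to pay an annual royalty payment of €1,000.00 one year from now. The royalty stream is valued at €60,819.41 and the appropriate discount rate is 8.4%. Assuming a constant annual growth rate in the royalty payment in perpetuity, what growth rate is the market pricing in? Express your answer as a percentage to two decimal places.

6.76%

P = D₁/(r−g) ⇒ g = r − D₁/P = 0.084 − €1,000.00/€60,819.41 = 0.067558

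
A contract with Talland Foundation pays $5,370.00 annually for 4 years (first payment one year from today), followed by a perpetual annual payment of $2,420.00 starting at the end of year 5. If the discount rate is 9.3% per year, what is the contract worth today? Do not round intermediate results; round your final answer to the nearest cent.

PV of 4-year annuity: $5,370.00 × [1 − (1+0.093)^−4] / 0.093 = 17283.35051
Perpetuity value at year 4: $2,420.00 / 0.093 = 26021.50538
PV of perpetuity: 26021.50538 / (1+0.093)^4 = 18232.73289
Total PV = 17283.35051 + 18232.73289 = 35516.08341

$35516.08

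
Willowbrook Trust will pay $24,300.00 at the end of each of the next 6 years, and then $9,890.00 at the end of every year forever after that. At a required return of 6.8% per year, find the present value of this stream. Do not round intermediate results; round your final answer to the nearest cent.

PV of 6-year annuity: $24,300.00 × [1 − (1+0.068)^−6] / 0.068 = 116545.53225
Perpetuity value at year 6: $9,890.00 / 0.068 = 145441.17647
PV of perpetuity: 145441.17647 / (1+0.068)^6 = 98007.62446
Total PV = 116545.53225 + 98007.62446 = 214553.15671

$214553.16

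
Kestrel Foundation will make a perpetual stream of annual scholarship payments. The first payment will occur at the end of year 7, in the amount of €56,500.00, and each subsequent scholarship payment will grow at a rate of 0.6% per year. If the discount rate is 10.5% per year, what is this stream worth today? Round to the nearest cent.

Value at end of year 6: C₁ / (r − g) = €56,500.00 / (0.105 − 0.006) = €570,707.0707
Discount to today: PV = €570,707.0707 / (1 + 0.105)^6 = €570,707.0707 / 1.820429 = €313,501.47

€313501.47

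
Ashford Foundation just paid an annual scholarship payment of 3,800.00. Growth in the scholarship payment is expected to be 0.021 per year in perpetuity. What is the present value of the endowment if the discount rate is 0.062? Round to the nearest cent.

D₁ = D₀ × (1 + g) = 3,800.00 × 1.021 = 3,879.8000
Growing perpetuity: P = D₁ / (r − g) = 3,879.8000 / (0.062 − 0.021) = 94,629.27

94629.27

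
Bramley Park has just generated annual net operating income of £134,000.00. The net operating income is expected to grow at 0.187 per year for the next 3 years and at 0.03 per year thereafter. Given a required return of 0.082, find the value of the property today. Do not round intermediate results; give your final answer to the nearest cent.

D_1 = 159058.00000
D_2 = 188801.84600
D_3 = 224107.79120
Terminal value at year 3: TV = D_3×(1+g_2)/(r−g_2) = 230831.02494/0.052 = 4439058.17189
P_0 = D_1/(1+r)^1 + D_2/(1+r)^2 + D_3/(1+r)^3 + TV/(1+r)^3
    = 147003.69686 + 161269.30515 + 176919.28393 + 3504362.73935 = 3989555.02529

£3989555.03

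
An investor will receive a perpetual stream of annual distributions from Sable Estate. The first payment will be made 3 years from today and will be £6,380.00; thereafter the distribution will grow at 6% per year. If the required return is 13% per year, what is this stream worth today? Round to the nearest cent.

£71378.23

Value at end of year 2: C₁ / (r − g) = £6,380.00 / (0.13 − 0.06) = £91,142.8571
Discount to today: PV = £91,142.8571 / (1 + 0.13)^2 = £91,142.8571 / 1.276900 = £71,378.23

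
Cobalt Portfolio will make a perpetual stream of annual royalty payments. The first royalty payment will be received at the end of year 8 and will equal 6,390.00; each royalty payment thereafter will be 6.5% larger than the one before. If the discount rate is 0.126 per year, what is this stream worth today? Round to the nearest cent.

45645.95

Value at end of year 7: C₁ / (r − g) = 6,390.00 / (0.126 − 0.065) = 104,754.0984
Discount to today: PV = 104,754.0984 / (1 + 0.126)^7 = 104,754.0984 / 2.294926 = 45,645.95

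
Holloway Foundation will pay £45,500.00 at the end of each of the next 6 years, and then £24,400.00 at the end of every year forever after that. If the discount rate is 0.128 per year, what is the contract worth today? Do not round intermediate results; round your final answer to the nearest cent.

£275445.19

PV of 6-year annuity: £45,500.00 × [1 − (1+0.128)^−6] / 0.128 = 182906.08902
Perpetuity value at year 6: £24,400.00 / 0.128 = 190625.00000
PV of perpetuity: 190625.00000 / (1+0.128)^6 = 92539.09732
Total PV = 182906.08902 + 92539.09732 = 275445.18634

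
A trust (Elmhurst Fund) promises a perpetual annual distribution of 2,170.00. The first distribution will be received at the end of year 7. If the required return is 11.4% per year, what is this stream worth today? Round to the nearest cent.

9959.64

Value at end of year 6: C / r = 2,170.00 / 0.114 = 19,035.0877
Discount to today: PV = 19,035.0877 / (1 + 0.114)^6 = 19,035.0877 / 1.911222 = 9,959.64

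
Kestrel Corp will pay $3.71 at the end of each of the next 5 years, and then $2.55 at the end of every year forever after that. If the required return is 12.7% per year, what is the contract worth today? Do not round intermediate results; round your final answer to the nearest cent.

$24.19

PV of 5-year annuity: $3.71 × [1 − (1+0.127)^−5] / 0.127 = 13.14501
Perpetuity value at year 5: $2.55 / 0.127 = 20.07874
PV of perpetuity: 20.07874 / (1+0.127)^5 = 11.04376
Total PV = 13.14501 + 11.04376 = 24.18877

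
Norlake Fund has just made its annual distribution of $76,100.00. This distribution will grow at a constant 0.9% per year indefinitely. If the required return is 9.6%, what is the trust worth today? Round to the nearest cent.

$882585.06

D₁ = D₀ × (1 + g) = $76,100.00 × 1.009 = $76,784.9000
Growing perpetuity: P = D₁ / (r − g) = $76,784.9000 / (0.096 − 0.009) = $882,585.06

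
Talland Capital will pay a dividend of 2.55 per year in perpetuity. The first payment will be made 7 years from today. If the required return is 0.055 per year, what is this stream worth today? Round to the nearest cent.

33.63

Value at end of year 6: C / r = 2.55 / 0.055 = 46.3636
Discount to today: PV = 46.3636 / (1 + 0.055)^6 = 46.3636 / 1.378843 = 33.63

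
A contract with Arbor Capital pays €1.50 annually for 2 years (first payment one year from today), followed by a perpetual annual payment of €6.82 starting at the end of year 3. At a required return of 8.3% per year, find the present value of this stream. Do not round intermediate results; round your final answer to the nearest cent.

PV of 2-year annuity: €1.50 × [1 − (1+0.083)^−2] / 0.083 = 2.66393
Perpetuity value at year 2: €6.82 / 0.083 = 82.16867
PV of perpetuity: 82.16867 / (1+0.083)^2 = 70.05665
Total PV = 2.66393 + 70.05665 = 72.72059

€72.72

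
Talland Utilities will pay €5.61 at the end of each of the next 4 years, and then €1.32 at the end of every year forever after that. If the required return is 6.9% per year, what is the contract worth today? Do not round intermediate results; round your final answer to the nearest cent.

€33.69

PV of 4-year annuity: €5.61 × [1 − (1+0.069)^−4] / 0.069 = 19.04523
Perpetuity value at year 4: €1.32 / 0.069 = 19.13043
PV of perpetuity: 19.13043 / (1+0.069)^4 = 14.64920
Total PV = 19.04523 + 14.64920 = 33.69444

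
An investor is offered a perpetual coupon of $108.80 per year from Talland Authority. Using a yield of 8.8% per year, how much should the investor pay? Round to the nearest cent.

Level perpetuity: PV = C / r = $108.80 / 0.088 = $1,236.36

$1236.36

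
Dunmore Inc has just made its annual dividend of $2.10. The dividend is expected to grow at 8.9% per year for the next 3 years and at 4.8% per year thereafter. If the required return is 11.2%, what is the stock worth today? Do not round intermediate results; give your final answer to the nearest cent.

$38.34

D_1 = 2.28690
D_2 = 2.49043
D_3 = 2.71208
Terminal value at year 3: TV = D_3×(1+g_2)/(r−g_2) = 2.84226/0.064 = 44.41035
P_0 = D_1/(1+r)^1 + D_2/(1+r)^2 + D_3/(1+r)^3 + TV/(1+r)^3
    = 2.05656 + 2.01403 + 1.97237 + 32.29757 = 38.34054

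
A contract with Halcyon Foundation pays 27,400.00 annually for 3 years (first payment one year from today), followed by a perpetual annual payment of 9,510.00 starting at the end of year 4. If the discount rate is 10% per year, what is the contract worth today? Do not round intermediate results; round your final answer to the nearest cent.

139589.78

PV of 3-year annuity: 27,400.00 × [1 − (1+0.1)^−3] / 0.1 = 68139.74455
Perpetuity value at year 3: 9,510.00 / 0.1 = 95100.00000
PV of perpetuity: 95100.00000 / (1+0.1)^3 = 71450.03757
Total PV = 68139.74455 + 71450.03757 = 139589.78212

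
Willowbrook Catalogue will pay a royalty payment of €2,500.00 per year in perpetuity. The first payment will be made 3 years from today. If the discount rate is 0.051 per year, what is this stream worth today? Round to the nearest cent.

Value at end of year 2: C / r = €2,500.00 / 0.051 = €49,019.6078
Discount to today: PV = €49,019.6078 / (1 + 0.051)^2 = €49,019.6078 / 1.104601 = €44,377.66

€44377.66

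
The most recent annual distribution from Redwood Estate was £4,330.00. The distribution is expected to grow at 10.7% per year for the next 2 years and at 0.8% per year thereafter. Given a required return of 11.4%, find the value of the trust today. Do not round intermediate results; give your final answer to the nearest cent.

D_1 = 4793.31000
D_2 = 5306.19417
Terminal value at year 2: TV = D_2×(1+g_2)/(r−g_2) = 5348.64372/0.106 = 50458.90305
P_0 = D_1/(1+r)^1 + D_2/(1+r)^2 + TV/(1+r)^2
    = 4302.79174 + 4275.75445 + 40660.00459 = 49238.55078

£49238.55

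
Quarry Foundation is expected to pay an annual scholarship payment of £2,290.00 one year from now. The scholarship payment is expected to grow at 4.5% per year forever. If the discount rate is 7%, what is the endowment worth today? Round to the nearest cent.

Growing perpetuity: P = D₁ / (r − g) = £2,290.0000 / (0.07 − 0.045) = £91,600.00

£91600.00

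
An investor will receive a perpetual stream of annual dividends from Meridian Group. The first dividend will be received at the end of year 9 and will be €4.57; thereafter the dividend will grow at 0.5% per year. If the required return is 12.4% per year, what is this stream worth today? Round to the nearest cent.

Value at end of year 8: C₁ / (r − g) = €4.57 / (0.124 − 0.005) = €38.4034
Discount to today: PV = €38.4034 / (1 + 0.124)^8 = €38.4034 / 2.547596 = €15.07

€15.07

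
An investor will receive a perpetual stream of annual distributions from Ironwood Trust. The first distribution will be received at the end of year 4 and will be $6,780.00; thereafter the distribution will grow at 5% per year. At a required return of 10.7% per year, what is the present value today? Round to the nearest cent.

Value at end of year 3: C₁ / (r − g) = $6,780.00 / (0.107 − 0.05) = $118,947.3684
Discount to today: PV = $118,947.3684 / (1 + 0.107)^3 = $118,947.3684 / 1.356572 = $87,682.31

$87682.31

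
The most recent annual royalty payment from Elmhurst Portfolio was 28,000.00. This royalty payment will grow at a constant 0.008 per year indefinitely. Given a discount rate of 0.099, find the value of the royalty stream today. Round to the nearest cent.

310153.85

D₁ = D₀ × (1 + g) = 28,000.00 × 1.008 = 28,224.0000
Growing perpetuity: P = D₁ / (r − g) = 28,224.0000 / (0.099 − 0.008) = 310,153.85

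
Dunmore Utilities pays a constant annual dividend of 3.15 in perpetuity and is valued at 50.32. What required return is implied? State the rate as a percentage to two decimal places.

P = C/r ⇒ r = C/P = 3.15/50.32 = 0.062599

6.26%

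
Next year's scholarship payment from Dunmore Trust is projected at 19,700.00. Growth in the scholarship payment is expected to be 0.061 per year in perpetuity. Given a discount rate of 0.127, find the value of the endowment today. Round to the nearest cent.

Growing perpetuity: P = D₁ / (r − g) = 19,700.0000 / (0.127 − 0.061) = 298,484.85

298484.85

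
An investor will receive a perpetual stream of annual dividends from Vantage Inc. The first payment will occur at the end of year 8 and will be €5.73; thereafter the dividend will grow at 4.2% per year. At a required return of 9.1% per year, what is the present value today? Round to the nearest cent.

Value at end of year 7: C₁ / (r − g) = €5.73 / (0.091 − 0.042) = €116.9388
Discount to today: PV = €116.9388 / (1 + 0.091)^7 = €116.9388 / 1.839811 = €63.56

€63.56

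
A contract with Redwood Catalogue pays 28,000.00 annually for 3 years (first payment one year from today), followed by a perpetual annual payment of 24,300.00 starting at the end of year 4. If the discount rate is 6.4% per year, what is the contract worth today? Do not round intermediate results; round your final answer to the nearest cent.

PV of 3-year annuity: 28,000.00 × [1 − (1+0.064)^−3] / 0.064 = 74293.86684
Perpetuity value at year 3: 24,300.00 / 0.064 = 379687.50000
PV of perpetuity: 379687.50000 / (1+0.064)^3 = 315211.03699
Total PV = 74293.86684 + 315211.03699 = 389504.90383

389504.90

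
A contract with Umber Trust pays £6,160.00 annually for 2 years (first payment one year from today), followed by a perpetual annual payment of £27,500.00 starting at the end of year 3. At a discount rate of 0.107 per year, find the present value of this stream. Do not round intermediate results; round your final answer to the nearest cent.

£220317.99

PV of 2-year annuity: £6,160.00 × [1 − (1+0.107)^−2] / 0.107 = 10591.31796
Perpetuity value at year 2: £27,500.00 / 0.107 = 257009.34579
PV of perpetuity: 257009.34579 / (1+0.107)^2 = 209726.67634
Total PV = 10591.31796 + 209726.67634 = 220317.99430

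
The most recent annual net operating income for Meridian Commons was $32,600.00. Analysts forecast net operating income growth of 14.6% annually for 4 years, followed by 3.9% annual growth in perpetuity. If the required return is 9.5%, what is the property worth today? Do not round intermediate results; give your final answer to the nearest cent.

$871957.22

D_1 = 37359.60000
D_2 = 42814.10160
D_3 = 49064.96043
D_4 = 56228.44466
Terminal value at year 4: TV = D_4×(1+g_2)/(r−g_2) = 58421.35400/0.056 = 1043238.46426
P_0 = D_1/(1+r)^1 + D_2/(1+r)^2 + D_3/(1+r)^3 + D_4/(1+r)^4 + TV/(1+r)^4
    = 34118.35616 + 35707.43029 + 37370.51608 + 39111.06067 + 725649.85771 = 871957.22091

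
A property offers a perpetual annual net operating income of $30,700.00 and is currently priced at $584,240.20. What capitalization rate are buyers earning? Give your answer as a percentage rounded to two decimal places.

P = C/r ⇒ r = C/P = $30,700.00/$584,240.20 = 0.052547

5.25%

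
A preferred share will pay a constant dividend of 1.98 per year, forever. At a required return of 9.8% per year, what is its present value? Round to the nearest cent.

Level perpetuity: PV = C / r = 1.98 / 0.098 = 20.20

20.20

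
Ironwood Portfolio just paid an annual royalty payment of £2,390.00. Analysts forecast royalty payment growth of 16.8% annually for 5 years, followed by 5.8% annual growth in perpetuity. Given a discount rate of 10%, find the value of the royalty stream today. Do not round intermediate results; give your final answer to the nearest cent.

£95619.07

D_1 = 2791.52000
D_2 = 3260.49536
D_3 = 3808.25858
D_4 = 4448.04602
D_5 = 5195.31775
Terminal value at year 5: TV = D_5×(1+g_2)/(r−g_2) = 5496.64618/0.042 = 130872.52818
P_0 = D_1/(1+r)^1 + D_2/(1+r)^2 + D_3/(1+r)^3 + D_4/(1+r)^4 + D_5/(1+r)^5 + TV/(1+r)^5
    = 2537.74545 + 2694.62426 + 2861.20104 + 3038.07528 + 3225.88357 + 81261.54335 = 95619.07296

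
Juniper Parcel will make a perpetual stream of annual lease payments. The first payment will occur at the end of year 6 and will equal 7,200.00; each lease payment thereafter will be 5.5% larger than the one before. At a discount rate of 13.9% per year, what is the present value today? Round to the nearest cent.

Value at end of year 5: C₁ / (r − g) = 7,200.00 / (0.139 − 0.055) = 85,714.2857
Discount to today: PV = 85,714.2857 / (1 + 0.139)^5 = 85,714.2857 / 1.916985 = 44,713.08

44713.08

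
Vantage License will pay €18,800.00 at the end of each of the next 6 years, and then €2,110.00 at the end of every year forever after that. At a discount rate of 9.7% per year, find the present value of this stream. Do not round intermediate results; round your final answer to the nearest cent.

PV of 6-year annuity: €18,800.00 × [1 − (1+0.097)^−6] / 0.097 = 82603.79056
Perpetuity value at year 6: €2,110.00 / 0.097 = 21752.57732
PV of perpetuity: 21752.57732 / (1+0.097)^6 = 12481.61998
Total PV = 82603.79056 + 12481.61998 = 95085.41053

€95085.41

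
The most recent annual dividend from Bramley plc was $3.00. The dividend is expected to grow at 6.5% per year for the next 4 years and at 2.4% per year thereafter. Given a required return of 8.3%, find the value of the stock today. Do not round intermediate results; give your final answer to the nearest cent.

$60.20

D_1 = 3.19500
D_2 = 3.40267
D_3 = 3.62385
D_4 = 3.85940
Terminal value at year 4: TV = D_4×(1+g_2)/(r−g_2) = 3.95202/0.059 = 66.98347
P_0 = D_1/(1+r)^1 + D_2/(1+r)^2 + D_3/(1+r)^3 + D_4/(1+r)^4 + TV/(1+r)^4
    = 2.95014 + 2.90111 + 2.85289 + 2.80547 + 48.69157 = 60.20118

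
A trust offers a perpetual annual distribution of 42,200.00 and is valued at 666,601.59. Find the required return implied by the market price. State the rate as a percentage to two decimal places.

P = C/r ⇒ r = C/P = 42,200.00/666,601.59 = 0.063306

6.33%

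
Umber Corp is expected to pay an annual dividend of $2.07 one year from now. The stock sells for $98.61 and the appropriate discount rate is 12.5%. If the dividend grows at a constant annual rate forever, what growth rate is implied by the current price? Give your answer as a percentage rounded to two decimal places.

10.40%

P = D₁/(r−g) ⇒ g = r − D₁/P = 0.125 − $2.07/$98.61 = 0.104008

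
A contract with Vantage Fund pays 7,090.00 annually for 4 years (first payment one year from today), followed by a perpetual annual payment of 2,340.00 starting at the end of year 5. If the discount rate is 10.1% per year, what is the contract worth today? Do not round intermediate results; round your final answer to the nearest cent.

38192.64

PV of 4-year annuity: 7,090.00 × [1 − (1+0.101)^−4] / 0.101 = 22425.78200
Perpetuity value at year 4: 2,340.00 / 0.101 = 23168.31683
PV of perpetuity: 23168.31683 / (1+0.101)^4 = 15766.85987
Total PV = 22425.78200 + 15766.85987 = 38192.64186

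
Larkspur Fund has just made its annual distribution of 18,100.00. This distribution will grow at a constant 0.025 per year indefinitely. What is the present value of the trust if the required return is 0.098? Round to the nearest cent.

254143.84

D₁ = D₀ × (1 + g) = 18,100.00 × 1.025 = 18,552.5000
Growing perpetuity: P = D₁ / (r − g) = 18,552.5000 / (0.098 − 0.025) = 254,143.84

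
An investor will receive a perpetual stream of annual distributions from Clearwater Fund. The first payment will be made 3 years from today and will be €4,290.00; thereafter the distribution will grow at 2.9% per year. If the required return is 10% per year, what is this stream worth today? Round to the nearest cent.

€49935.98

Value at end of year 2: C₁ / (r − g) = €4,290.00 / (0.1 − 0.029) = €60,422.5352
Discount to today: PV = €60,422.5352 / (1 + 0.1)^2 = €60,422.5352 / 1.210000 = €49,935.98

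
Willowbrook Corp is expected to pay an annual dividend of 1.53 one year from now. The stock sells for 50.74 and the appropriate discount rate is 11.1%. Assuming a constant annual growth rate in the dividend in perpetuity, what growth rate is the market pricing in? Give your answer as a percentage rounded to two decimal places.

8.08%

P = D₁/(r−g) ⇒ g = r − D₁/P = 0.111 − 1.53/50.74 = 0.080846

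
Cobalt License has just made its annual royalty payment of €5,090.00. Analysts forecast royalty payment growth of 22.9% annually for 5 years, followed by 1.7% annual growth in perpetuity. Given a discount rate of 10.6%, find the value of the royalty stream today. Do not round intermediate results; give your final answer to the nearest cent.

D_1 = 6255.61000
D_2 = 7688.14469
D_3 = 9448.72982
D_4 = 11612.48895
D_5 = 14271.74892
Terminal value at year 5: TV = D_5×(1+g_2)/(r−g_2) = 14514.36866/0.089 = 163082.79389
P_0 = D_1/(1+r)^1 + D_2/(1+r)^2 + D_3/(1+r)^3 + D_4/(1+r)^4 + D_5/(1+r)^5 + TV/(1+r)^5
    = 5656.06691 + 6285.08701 + 6984.06142 + 7760.76988 + 8623.85731 + 98544.52675 = 133854.36928

€133854.37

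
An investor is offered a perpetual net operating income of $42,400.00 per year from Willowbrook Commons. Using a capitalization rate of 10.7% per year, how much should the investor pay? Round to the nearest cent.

$396261.68

Level perpetuity: PV = C / r = $42,400.00 / 0.107 = $396,261.68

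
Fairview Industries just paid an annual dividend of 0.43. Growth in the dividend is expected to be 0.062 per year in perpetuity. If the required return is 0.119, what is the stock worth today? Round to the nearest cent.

8.01

D₁ = D₀ × (1 + g) = 0.43 × 1.062 = 0.4567
Growing perpetuity: P = D₁ / (r − g) = 0.4567 / (0.119 − 0.062) = 8.01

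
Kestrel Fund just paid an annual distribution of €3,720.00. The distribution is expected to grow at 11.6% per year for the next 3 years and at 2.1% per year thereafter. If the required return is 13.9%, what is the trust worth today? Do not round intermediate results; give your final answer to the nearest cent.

€40991.99

D_1 = 4151.52000
D_2 = 4633.09632
D_3 = 5170.53549
Terminal value at year 3: TV = D_3×(1+g_2)/(r−g_2) = 5279.11674/0.118 = 44738.27744
P_0 = D_1/(1+r)^1 + D_2/(1+r)^2 + D_3/(1+r)^3 + TV/(1+r)^3
    = 3644.88147 + 3571.27983 + 3499.16443 + 30276.66853 = 40991.99427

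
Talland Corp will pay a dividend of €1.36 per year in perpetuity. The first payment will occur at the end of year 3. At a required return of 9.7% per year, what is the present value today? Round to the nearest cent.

Value at end of year 2: C / r = €1.36 / 0.097 = €14.0206
Discount to today: PV = €14.0206 / (1 + 0.097)^2 = €14.0206 / 1.203409 = €11.65

€11.65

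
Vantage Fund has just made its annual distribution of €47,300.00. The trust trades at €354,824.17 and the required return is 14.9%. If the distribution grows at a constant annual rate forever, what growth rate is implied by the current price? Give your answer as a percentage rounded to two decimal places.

P = D₀(1+g)/(r−g) ⇒ P(r−g) = D₀(1+g) ⇒ g(P+D₀) = P·r − D₀
g = (P·r − D₀)/(P + D₀) = (€354,824.17×0.149 − €47,300.00) / (€354,824.17 + €47,300.00) = 0.013848

1.38%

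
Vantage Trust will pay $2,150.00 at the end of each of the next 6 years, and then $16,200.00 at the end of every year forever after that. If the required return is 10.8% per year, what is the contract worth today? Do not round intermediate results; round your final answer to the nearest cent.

PV of 6-year annuity: $2,150.00 × [1 − (1+0.108)^−6] / 0.108 = 9148.30250
Perpetuity value at year 6: $16,200.00 / 0.108 = 150000.00000
PV of perpetuity: 150000.00000 / (1+0.108)^6 = 81068.60440
Total PV = 9148.30250 + 81068.60440 = 90216.90691

$90216.91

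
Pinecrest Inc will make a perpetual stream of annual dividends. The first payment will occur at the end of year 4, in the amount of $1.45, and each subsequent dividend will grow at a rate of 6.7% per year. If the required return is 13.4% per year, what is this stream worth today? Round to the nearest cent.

$14.84

Value at end of year 3: C₁ / (r − g) = $1.45 / (0.134 − 0.067) = $21.6418
Discount to today: PV = $21.6418 / (1 + 0.134)^3 = $21.6418 / 1.458274 = $14.84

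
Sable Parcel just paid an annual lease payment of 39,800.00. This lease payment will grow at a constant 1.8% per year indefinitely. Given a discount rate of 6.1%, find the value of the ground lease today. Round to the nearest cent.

D₁ = D₀ × (1 + g) = 39,800.00 × 1.018 = 40,516.4000
Growing perpetuity: P = D₁ / (r − g) = 40,516.4000 / (0.061 − 0.018) = 942,241.86

942241.86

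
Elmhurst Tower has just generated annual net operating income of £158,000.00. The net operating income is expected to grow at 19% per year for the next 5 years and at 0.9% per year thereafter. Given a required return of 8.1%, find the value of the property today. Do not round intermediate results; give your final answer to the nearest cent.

£4643128.63

D_1 = 188020.00000
D_2 = 223743.80000
D_3 = 266255.12200
D_4 = 316843.59518
D_5 = 377043.87826
Terminal value at year 5: TV = D_5×(1+g_2)/(r−g_2) = 380437.27317/0.072 = 5283851.01623
P_0 = D_1/(1+r)^1 + D_2/(1+r)^2 + D_3/(1+r)^3 + D_4/(1+r)^4 + D_5/(1+r)^5 + TV/(1+r)^5
    = 173931.54487 + 191469.50822 + 210775.86937 + 232028.94038 + 255425.01300 + 3579497.75157 = 4643128.62741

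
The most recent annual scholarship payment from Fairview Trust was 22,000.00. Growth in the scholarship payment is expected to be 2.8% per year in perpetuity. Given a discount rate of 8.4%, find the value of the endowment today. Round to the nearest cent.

D₁ = D₀ × (1 + g) = 22,000.00 × 1.028 = 22,616.0000
Growing perpetuity: P = D₁ / (r − g) = 22,616.0000 / (0.084 − 0.028) = 403,857.14

403857.14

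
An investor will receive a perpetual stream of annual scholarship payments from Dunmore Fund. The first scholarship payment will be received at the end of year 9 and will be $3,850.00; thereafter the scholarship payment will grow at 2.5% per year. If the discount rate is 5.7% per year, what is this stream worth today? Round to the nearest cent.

Value at end of year 8: C₁ / (r − g) = $3,850.00 / (0.057 − 0.025) = $120,312.5000
Discount to today: PV = $120,312.5000 / (1 + 0.057)^8 = $120,312.5000 / 1.558116 = $77,216.63

$77216.63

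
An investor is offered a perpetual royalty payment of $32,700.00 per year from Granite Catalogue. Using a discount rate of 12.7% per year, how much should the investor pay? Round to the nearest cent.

$257480.31

Level perpetuity: PV = C / r = $32,700.00 / 0.127 = $257,480.31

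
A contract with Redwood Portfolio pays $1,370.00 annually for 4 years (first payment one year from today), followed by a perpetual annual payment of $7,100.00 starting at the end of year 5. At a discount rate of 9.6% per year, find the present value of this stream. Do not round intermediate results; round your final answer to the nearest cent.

$55636.61

PV of 4-year annuity: $1,370.00 × [1 − (1+0.096)^−4] / 0.096 = 4380.58680
Perpetuity value at year 4: $7,100.00 / 0.096 = 73958.33333
PV of perpetuity: 73958.33333 / (1+0.096)^4 = 51256.02220
Total PV = 4380.58680 + 51256.02220 = 55636.60900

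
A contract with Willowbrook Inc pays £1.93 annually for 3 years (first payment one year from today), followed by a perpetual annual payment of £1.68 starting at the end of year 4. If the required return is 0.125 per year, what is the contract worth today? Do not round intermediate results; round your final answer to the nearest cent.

£14.04

PV of 3-year annuity: £1.93 × [1 − (1+0.125)^−3] / 0.125 = 4.59599
Perpetuity value at year 3: £1.68 / 0.125 = 13.44000
PV of perpetuity: 13.44000 / (1+0.125)^3 = 9.43934
Total PV = 4.59599 + 9.43934 = 14.03534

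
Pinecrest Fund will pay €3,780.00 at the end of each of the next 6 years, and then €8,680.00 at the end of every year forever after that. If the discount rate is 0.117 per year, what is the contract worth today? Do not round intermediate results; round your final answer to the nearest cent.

PV of 6-year annuity: €3,780.00 × [1 − (1+0.117)^−6] / 0.117 = 15674.06757
Perpetuity value at year 6: €8,680.00 / 0.117 = 74188.03419
PV of perpetuity: 74188.03419 / (1+0.117)^6 = 38195.73088
Total PV = 15674.06757 + 38195.73088 = 53869.79845

€53869.80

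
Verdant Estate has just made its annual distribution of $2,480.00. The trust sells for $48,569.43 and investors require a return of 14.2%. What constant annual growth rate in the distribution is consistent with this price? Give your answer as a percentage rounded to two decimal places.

P = D₀(1+g)/(r−g) ⇒ P(r−g) = D₀(1+g) ⇒ g(P+D₀) = P·r − D₀
g = (P·r − D₀)/(P + D₀) = ($48,569.43×0.142 − $2,480.00) / ($48,569.43 + $2,480.00) = 0.086521

8.65%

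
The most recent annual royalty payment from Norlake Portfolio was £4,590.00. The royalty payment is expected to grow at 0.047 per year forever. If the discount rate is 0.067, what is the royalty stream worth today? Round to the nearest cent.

D₁ = D₀ × (1 + g) = £4,590.00 × 1.047 = £4,805.7300
Growing perpetuity: P = D₁ / (r − g) = £4,805.7300 / (0.067 − 0.047) = £240,286.50

£240286.50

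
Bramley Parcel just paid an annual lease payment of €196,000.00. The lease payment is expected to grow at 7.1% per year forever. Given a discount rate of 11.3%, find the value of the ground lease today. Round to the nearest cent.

D₁ = D₀ × (1 + g) = €196,000.00 × 1.071 = €209,916.0000
Growing perpetuity: P = D₁ / (r − g) = €209,916.0000 / (0.113 − 0.071) = €4,998,000.00

€4998000.00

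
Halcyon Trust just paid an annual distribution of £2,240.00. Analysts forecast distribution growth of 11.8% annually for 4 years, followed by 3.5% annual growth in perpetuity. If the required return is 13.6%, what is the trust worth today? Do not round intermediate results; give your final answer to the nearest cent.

D_1 = 2504.32000
D_2 = 2799.82976
D_3 = 3130.20967
D_4 = 3499.57441
Terminal value at year 4: TV = D_4×(1+g_2)/(r−g_2) = 3622.05952/0.101 = 35861.97542
P_0 = D_1/(1+r)^1 + D_2/(1+r)^2 + D_3/(1+r)^3 + D_4/(1+r)^4 + TV/(1+r)^4
    = 2204.50704 + 2169.57647 + 2135.19938 + 2101.36700 + 21533.81031 = 30144.46020

£30144.46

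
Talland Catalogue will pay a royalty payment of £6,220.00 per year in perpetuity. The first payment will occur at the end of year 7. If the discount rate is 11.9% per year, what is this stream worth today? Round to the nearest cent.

£26623.36

Value at end of year 6: C / r = £6,220.00 / 0.119 = £52,268.9076
Discount to today: PV = £52,268.9076 / (1 + 0.119)^6 = £52,268.9076 / 1.963272 = £26,623.36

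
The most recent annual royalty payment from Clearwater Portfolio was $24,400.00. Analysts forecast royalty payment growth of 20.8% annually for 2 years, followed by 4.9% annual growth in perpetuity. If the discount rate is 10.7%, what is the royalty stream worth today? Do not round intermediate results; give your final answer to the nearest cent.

$581185.61

D_1 = 29475.20000
D_2 = 35606.04160
Terminal value at year 2: TV = D_2×(1+g_2)/(r−g_2) = 37350.73764/0.058 = 643978.23514
P_0 = D_1/(1+r)^1 + D_2/(1+r)^2 + TV/(1+r)^2
    = 26626.19693 + 29055.50668 + 525503.90522 = 581185.60882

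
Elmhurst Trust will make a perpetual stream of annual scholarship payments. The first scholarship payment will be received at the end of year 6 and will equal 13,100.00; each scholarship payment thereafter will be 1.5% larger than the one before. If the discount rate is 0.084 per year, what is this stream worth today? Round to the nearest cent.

126845.71

Value at end of year 5: C₁ / (r − g) = 13,100.00 / (0.084 − 0.015) = 189,855.0725
Discount to today: PV = 189,855.0725 / (1 + 0.084)^5 = 189,855.0725 / 1.496740 = 126,845.71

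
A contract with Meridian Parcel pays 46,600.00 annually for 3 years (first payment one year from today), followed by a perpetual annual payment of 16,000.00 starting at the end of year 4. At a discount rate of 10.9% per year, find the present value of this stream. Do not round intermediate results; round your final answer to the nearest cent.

PV of 3-year annuity: 46,600.00 × [1 − (1+0.109)^−3] / 0.109 = 114075.45746
Perpetuity value at year 3: 16,000.00 / 0.109 = 146788.99083
PV of perpetuity: 146788.99083 / (1+0.109)^3 = 107621.45178
Total PV = 114075.45746 + 107621.45178 = 221696.90924

221696.91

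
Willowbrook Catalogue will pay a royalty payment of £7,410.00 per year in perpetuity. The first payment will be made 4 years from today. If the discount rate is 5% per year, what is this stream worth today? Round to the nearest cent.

Value at end of year 3: C / r = £7,410.00 / 0.05 = £148,200.0000
Discount to today: PV = £148,200.0000 / (1 + 0.05)^3 = £148,200.0000 / 1.157625 = £128,020.73

£128020.73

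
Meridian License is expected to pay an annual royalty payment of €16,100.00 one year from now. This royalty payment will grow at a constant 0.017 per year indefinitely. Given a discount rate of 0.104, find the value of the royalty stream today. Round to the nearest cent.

Growing perpetuity: P = D₁ / (r − g) = €16,100.0000 / (0.104 − 0.017) = €185,057.47

€185057.47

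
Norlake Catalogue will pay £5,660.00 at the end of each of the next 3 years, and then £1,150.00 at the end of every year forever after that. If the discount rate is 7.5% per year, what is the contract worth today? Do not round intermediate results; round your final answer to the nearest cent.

£27061.70

PV of 3-year annuity: £5,660.00 × [1 − (1+0.075)^−3] / 0.075 = 14718.97569
Perpetuity value at year 3: £1,150.00 / 0.075 = 15333.33333
PV of perpetuity: 15333.33333 / (1+0.075)^3 = 12342.72873
Total PV = 14718.97569 + 12342.72873 = 27061.70442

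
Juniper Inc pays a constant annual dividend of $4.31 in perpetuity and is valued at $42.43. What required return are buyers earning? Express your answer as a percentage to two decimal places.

10.16%

P = C/r ⇒ r = C/P = $4.31/$42.43 = 0.101579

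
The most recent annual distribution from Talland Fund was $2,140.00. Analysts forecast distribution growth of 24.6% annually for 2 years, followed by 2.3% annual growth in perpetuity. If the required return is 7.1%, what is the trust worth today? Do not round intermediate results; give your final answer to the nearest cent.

$67117.44

D_1 = 2666.44000
D_2 = 3322.38424
Terminal value at year 2: TV = D_2×(1+g_2)/(r−g_2) = 3398.79908/0.048 = 70808.31412
P_0 = D_1/(1+r)^1 + D_2/(1+r)^2 + TV/(1+r)^2
    = 2489.67320 + 2896.48255 + 61731.28434 = 67117.44009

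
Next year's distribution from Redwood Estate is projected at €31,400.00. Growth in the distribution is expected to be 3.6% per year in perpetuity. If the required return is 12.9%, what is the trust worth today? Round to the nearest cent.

€337634.41

Growing perpetuity: P = D₁ / (r − g) = €31,400.0000 / (0.129 − 0.036) = €337,634.41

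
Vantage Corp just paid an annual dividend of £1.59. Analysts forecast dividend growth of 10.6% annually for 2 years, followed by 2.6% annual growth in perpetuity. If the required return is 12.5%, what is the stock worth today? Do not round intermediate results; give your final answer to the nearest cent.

£19.03

D_1 = 1.75854
D_2 = 1.94495
Terminal value at year 2: TV = D_2×(1+g_2)/(r−g_2) = 1.99551/0.099 = 20.15671
P_0 = D_1/(1+r)^1 + D_2/(1+r)^2 + TV/(1+r)^2
    = 1.56315 + 1.53675 + 15.92629 = 19.02618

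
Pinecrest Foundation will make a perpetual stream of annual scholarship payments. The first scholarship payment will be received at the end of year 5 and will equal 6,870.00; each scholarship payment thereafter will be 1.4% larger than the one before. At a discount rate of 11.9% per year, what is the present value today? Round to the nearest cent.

41729.88

Value at end of year 4: C₁ / (r − g) = 6,870.00 / (0.119 − 0.014) = 65,428.5714
Discount to today: PV = 65,428.5714 / (1 + 0.119)^4 = 65,428.5714 / 1.567907 = 41,729.88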